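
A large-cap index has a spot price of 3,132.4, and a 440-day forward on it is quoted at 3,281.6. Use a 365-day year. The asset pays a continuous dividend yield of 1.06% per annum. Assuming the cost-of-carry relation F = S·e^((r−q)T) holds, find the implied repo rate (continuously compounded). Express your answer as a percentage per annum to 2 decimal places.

4.92%

From F = S·e^((r−q)T): (r − q) = ln(F/S)/T
ln(3281.6/3132.4) = ln(1.047631) = 0.046531
(r − q) = 0.046531 / (440/365) = 0.038600
r = ln(F/S)/T + q = 0.038600 + 0.0106 = 0.049200
r = 4.92%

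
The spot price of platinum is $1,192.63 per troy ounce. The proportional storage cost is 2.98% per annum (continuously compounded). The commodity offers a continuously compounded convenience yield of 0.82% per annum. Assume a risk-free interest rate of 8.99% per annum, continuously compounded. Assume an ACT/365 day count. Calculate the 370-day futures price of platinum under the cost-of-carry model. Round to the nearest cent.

Net carry = r + u − y = 0.0899 + 0.0298 − 0.0082 = 0.1115
F = S·e^((r+u−y)T) = 1192.63 · e^(0.1115 × 370/365) = 1192.63 · e^0.11302740
= 1192.63 × 1.11966261 = $1,335.34 per troy ounce

$1,335.34 per troy ounce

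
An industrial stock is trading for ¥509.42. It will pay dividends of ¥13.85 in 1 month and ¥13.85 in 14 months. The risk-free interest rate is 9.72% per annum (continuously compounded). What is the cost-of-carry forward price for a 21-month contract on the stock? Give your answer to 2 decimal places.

¥572.93

PV(dividends) I = 13.85·e^(−0.0972·1/12) + 13.85·e^(−0.0972·14/12)
I = 13.7383 + 12.3652 = 26.1035
F = (S − I)·e^(rT) = (509.42 − 26.1035) · e^(0.0972·21/12)
= 483.3165 · e^0.170100 = 483.3165 × 1.185423 = ¥572.93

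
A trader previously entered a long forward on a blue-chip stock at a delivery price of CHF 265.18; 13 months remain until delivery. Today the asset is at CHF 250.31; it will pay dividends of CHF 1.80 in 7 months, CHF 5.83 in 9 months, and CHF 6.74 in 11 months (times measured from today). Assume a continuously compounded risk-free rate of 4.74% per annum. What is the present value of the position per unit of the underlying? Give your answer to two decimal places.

PV(remaining dividends) I = 1.80·e^(−0.0474·7/12) + 5.83·e^(−0.0474·9/12) + 6.74·e^(−0.0474·11/12) = 13.8307
Current forward F = (S − I)·e^(rT) = (250.31 − 13.8307)·e^(0.0474·13/12) = 236.4793 × 1.052691 = 248.9396
Value (long) = (F − K)·e^(−rT) = (248.9396 − 265.18) × 0.949946 = -15.4275
Value = -CHF 15.43

-CHF 15.43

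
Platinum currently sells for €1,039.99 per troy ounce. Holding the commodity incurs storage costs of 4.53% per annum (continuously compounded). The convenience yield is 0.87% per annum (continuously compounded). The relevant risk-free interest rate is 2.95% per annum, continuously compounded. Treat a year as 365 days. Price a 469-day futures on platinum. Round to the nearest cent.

Net carry = r + u − y = 0.0295 + 0.0453 − 0.0087 = 0.0661
F = S·e^((r+u−y)T) = 1039.99 · e^(0.0661 × 469/365) = 1039.99 · e^0.08493397
= 1039.99 × 1.08864518 = €1,132.18 per troy ounce

€1,132.18 per troy ounce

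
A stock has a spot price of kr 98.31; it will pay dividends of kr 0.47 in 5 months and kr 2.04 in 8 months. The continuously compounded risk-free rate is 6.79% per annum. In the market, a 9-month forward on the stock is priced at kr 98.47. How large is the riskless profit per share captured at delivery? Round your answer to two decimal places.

PV(dividends) I = 0.47·e^(−0.0679·5/12) + 2.04·e^(−0.0679·8/12) = 2.4066
Fair forward F* = (S − I)·e^(rT) = (98.31 − 2.4066)·e^0.050925 = 95.9034 × 1.052244 = 100.9138
Market kr 98.47 < fair 100.9138: forward underpriced → reverse cash-and-carry (short the stock, invest proceeds at r, pay the dividends, go long the forward).
Profit at T = |F_mkt − F*| = |98.47 − 100.9138| = kr 2.44 per share

kr 2.44 per share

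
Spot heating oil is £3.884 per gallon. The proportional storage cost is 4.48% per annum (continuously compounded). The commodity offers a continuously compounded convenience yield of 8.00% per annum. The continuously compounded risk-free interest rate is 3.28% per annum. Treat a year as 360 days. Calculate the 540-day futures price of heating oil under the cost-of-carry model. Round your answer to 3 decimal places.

£3.870 per gallon

Net carry = r + u − y = 0.0328 + 0.0448 − 0.0800 = -0.0024
F = S·e^((r+u−y)T) = 3.884 · e^(-0.0024 × 540/360) = 3.884 · e^-0.003600
= 3.884 × 0.996406 = £3.870 per gallon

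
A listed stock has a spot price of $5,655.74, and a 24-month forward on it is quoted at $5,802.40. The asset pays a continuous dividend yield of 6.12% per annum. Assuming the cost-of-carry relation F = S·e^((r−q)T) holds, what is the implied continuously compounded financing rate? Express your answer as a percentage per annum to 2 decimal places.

From F = S·e^((r−q)T): (r − q) = ln(F/S)/T
ln(5802.40/5655.74) = ln(1.025931) = 0.025600
(r − q) = 0.025600 / (24/12) = 0.012800
r = ln(F/S)/T + q = 0.012800 + 0.0612 = 0.074000
r = 7.40%

7.40%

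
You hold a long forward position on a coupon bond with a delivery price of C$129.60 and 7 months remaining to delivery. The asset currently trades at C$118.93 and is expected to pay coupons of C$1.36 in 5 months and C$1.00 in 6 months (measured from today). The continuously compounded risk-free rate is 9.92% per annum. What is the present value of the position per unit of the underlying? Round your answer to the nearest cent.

-C$5.64

PV(remaining coupons) I = 1.36·e^(−0.0992·5/12) + 1.00·e^(−0.0992·6/12) = 2.2565
Current forward F = (S − I)·e^(rT) = (118.93 − 2.2565)·e^(0.0992·7/12) = 116.6735 × 1.059574 = 123.6242
Value (long) = (F − K)·e^(−rT) = (123.6242 − 129.60) × 0.943776 = -5.6398
Value = -C$5.64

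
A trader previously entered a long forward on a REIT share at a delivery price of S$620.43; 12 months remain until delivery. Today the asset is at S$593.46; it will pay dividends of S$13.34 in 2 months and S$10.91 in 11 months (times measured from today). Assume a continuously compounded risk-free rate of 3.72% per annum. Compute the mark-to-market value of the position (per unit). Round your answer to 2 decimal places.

-S$28.12

PV(remaining dividends) I = 13.34·e^(−0.0372·2/12) + 10.91·e^(−0.0372·11/12) = 23.8018
Current forward F = (S − I)·e^(rT) = (593.46 − 23.8018)·e^(0.0372·12/12) = 569.6582 × 1.037901 = 591.2488
Value (long) = (F − K)·e^(−rT) = (591.2488 − 620.43) × 0.963483 = -28.1156
Value = -S$28.12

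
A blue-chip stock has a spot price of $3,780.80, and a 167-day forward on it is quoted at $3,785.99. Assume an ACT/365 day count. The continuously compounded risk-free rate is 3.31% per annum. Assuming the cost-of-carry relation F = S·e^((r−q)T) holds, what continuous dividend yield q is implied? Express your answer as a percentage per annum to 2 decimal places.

From F = S·e^((r−q)T): (r − q) = ln(F/S)/T
ln(3785.99/3780.80) = ln(1.001373) = 0.001372
(r − q) = 0.001372 / (167/365) = 0.002999
q = r − ln(F/S)/T = 0.0331 − 0.002999 = 0.030101
q = 3.01%

3.01%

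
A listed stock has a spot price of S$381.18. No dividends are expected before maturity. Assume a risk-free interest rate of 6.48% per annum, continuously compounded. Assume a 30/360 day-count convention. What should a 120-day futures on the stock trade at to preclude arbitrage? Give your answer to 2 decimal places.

F = S·e^(rT) = 381.18 · e^(0.0648 × 120/360)
= 381.18 · e^0.021600 = 381.18 × 1.021835
F = S$389.50

S$389.50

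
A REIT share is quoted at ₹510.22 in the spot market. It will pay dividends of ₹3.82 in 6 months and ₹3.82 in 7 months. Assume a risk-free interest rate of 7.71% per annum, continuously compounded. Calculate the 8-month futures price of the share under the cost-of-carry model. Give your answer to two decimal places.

₹529.42

PV(dividends) I = 3.82·e^(−0.0771·6/12) + 3.82·e^(−0.0771·7/12)
I = 3.6755 + 3.6520 = 7.3275
F = (S − I)·e^(rT) = (510.22 − 7.3275) · e^(0.0771·8/12)
= 502.8925 · e^0.051400 = 502.8925 × 1.052744 = ₹529.42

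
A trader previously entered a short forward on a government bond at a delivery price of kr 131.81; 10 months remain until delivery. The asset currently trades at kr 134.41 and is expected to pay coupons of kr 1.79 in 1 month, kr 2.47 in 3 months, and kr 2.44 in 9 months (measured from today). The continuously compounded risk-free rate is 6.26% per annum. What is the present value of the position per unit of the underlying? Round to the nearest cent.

PV(remaining coupons) I = 1.79·e^(−0.0626·1/12) + 2.47·e^(−0.0626·3/12) + 2.44·e^(−0.0626·9/12) = 6.5404
Current forward F = (S − I)·e^(rT) = (134.41 − 6.5404)·e^(0.0626·10/12) = 127.8696 × 1.053551 = 134.7171
Value (long) = (F − K)·e^(−rT) = (134.7171 − 131.81) × 0.949171 = 2.7593
Short position value = −(long value) = -kr 2.76

-kr 2.76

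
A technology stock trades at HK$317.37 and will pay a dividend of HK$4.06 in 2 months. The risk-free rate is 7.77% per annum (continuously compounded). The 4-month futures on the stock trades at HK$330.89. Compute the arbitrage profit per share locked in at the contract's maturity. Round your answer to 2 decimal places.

PV(dividends) I = 4.06·e^(−0.0777·2/12) = 4.0078
Fair futures F* = (S − I)·e^(rT) = (317.37 − 4.0078)·e^0.025900 = 313.3622 × 1.026238 = 321.5842
Market HK$330.89 > fair 321.5842: forward overpriced → cash-and-carry (borrow at r, buy the stock and collect the dividends, short the forward).
Profit at T = |F_mkt − F*| = |330.89 − 321.5842| = HK$9.31 per share

HK$9.31 per share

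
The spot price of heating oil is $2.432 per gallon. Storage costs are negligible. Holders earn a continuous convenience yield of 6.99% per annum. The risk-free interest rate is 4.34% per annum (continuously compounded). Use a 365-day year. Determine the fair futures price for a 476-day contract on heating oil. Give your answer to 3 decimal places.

$2.349 per gallon

Net carry = r + u − y = 0.0434 + 0.0000 − 0.0699 = -0.0265
F = S·e^((r+u−y)T) = 2.432 · e^(-0.0265 × 476/365) = 2.432 · e^-0.034559
= 2.432 × 0.966031 = $2.349 per gallon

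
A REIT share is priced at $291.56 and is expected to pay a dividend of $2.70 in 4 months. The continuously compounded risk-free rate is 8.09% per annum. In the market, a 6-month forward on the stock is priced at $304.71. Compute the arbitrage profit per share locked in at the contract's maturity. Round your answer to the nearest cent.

$3.85 per share

PV(dividends) I = 2.70·e^(−0.0809·4/12) = 2.6282
Fair forward F* = (S − I)·e^(rT) = (291.56 − 2.6282)·e^0.040450 = 288.9318 × 1.041279 = 300.8586
Market $304.71 > fair 300.8586: forward overpriced → cash-and-carry (borrow at r, buy the stock and collect the dividends, short the forward).
Profit at T = |F_mkt − F*| = |304.71 − 300.8586| = $3.85 per share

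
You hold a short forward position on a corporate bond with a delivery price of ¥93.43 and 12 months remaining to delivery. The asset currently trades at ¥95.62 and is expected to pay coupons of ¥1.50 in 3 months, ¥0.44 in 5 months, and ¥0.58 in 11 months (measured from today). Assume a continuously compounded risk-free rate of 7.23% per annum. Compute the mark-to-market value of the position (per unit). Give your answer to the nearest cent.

PV(remaining coupons) I = 1.50·e^(−0.0723·3/12) + 0.44·e^(−0.0723·5/12) + 0.58·e^(−0.0723·11/12) = 2.4429
Current forward F = (S − I)·e^(rT) = (95.62 − 2.4429)·e^(0.0723·12/12) = 93.1771 × 1.074978 = 100.1633
Value (long) = (F − K)·e^(−rT) = (100.1633 − 93.43) × 0.930252 = 6.2637
Short position value = −(long value) = -¥6.26

-¥6.26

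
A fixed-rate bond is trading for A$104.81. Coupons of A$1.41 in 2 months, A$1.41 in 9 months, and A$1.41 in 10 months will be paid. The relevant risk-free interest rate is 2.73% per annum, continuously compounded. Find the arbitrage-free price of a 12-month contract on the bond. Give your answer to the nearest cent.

PV(coupons) I = 1.41·e^(−0.0273·2/12) + 1.41·e^(−0.0273·9/12) + 1.41·e^(−0.0273·10/12)
I = 1.4036 + 1.3814 + 1.3783 = 4.1633
F = (S − I)·e^(rT) = (104.81 − 4.1633) · e^(0.0273·12/12)
= 100.6467 · e^0.027300 = 100.6467 × 1.027676 = A$103.43

A$103.43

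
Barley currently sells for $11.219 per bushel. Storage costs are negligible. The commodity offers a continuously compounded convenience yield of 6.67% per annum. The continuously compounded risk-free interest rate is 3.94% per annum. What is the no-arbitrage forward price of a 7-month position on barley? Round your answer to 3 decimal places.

$11.042 per bushel

Net carry = r + u − y = 0.0394 + 0.0000 − 0.0667 = -0.0273
F = S·e^((r+u−y)T) = 11.219 · e^(-0.0273 × 7/12) = 11.219 · e^-0.015925
= 11.219 × 0.984201 = $11.042 per bushel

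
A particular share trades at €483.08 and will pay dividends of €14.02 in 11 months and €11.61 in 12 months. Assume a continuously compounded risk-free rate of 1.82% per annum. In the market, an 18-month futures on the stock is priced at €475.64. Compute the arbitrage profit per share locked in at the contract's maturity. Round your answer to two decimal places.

PV(dividends) I = 14.02·e^(−0.0182·11/12) + 11.61·e^(−0.0182·12/12) = 25.1886
Fair futures F* = (S − I)·e^(rT) = (483.08 − 25.1886)·e^0.027300 = 457.8914 × 1.027676 = 470.5640
Market €475.64 > fair 470.5640: forward overpriced → cash-and-carry (borrow at r, buy the stock and collect the dividends, short the forward).
Profit at T = |F_mkt − F*| = |475.64 − 470.5640| = €5.08 per share

€5.08 per share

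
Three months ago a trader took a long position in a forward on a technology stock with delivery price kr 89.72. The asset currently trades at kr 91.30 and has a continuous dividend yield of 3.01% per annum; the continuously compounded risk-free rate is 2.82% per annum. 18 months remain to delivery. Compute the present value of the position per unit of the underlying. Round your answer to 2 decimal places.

kr 1.27

Current fair forward for the remaining 18 months: F = S·e^((r − q)·T), (r − q) = 0.0282 − 0.0301 = -0.0019
F = 91.30 · e^(-0.0019 × 18/12) = 91.30 × 0.997154 = 91.0402
Value of long forward = (F − K)·e^(−rT) = (91.0402 − 89.72) · e^(−0.0282·18/12)
= 1.3202 × 0.958582 = 1.27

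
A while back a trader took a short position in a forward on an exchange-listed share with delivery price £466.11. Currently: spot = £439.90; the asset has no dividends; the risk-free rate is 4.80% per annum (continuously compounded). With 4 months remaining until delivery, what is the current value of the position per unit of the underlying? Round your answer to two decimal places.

Current fair forward for the remaining 4 months: F = S·e^(r·T), r = 0.0480
F = 439.90 · e^(0.0480 × 4/12) = 439.90 × 1.016129 = 446.9951
Value of long forward = (F − K)·e^(−rT) = (446.9951 − 466.11) · e^(−0.0480·4/12)
= -19.1149 × 0.984127 = -18.81
Short position value = −(long value) = £18.81

£18.81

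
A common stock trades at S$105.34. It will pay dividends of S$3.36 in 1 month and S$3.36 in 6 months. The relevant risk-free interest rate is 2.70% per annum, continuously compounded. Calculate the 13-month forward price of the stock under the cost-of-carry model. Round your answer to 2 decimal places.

S$101.60

PV(dividends) I = 3.36·e^(−0.0270·1/12) + 3.36·e^(−0.0270·6/12)
I = 3.3524 + 3.3149 = 6.6673
F = (S − I)·e^(rT) = (105.34 − 6.6673) · e^(0.0270·13/12)
= 98.6727 · e^0.029250 = 98.6727 × 1.029682 = S$101.60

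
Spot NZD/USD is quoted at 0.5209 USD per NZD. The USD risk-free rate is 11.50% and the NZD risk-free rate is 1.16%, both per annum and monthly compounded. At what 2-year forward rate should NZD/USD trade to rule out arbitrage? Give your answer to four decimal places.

0.6399

By covered interest parity, F = S · (1+r_USD/12)^(12T) / (1+r_NZD/12)^(12T)
= 0.5209 × 1.257222 / 1.023460 = 0.5209 × 1.228404
F = 0.6399 USD per NZD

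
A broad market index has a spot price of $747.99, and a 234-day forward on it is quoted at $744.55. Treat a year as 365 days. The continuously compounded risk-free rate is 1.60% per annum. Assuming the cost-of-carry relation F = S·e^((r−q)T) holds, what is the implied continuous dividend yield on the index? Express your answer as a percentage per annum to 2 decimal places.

2.32%

From F = S·e^((r−q)T): (r − q) = ln(F/S)/T
ln(744.55/747.99) = ln(0.995401) = -0.004610
(r − q) = -0.004610 / (234/365) = -0.007191
q = r − ln(F/S)/T = 0.0160 + 0.007191 = 0.023191
q = 2.32%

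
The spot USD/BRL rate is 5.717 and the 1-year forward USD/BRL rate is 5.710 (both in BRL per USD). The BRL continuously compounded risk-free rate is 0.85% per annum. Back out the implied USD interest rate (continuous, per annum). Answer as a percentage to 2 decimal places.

F = S·e^((r_BRL − r_USD)T) ⇒ r_USD = r_BRL − ln(F/S)/T
ln(5.710/5.717) = -0.001225; /(1) = -0.001225
r_USD = 0.0085 + 0.001225 = 0.009725
r_USD = 0.97%

0.97%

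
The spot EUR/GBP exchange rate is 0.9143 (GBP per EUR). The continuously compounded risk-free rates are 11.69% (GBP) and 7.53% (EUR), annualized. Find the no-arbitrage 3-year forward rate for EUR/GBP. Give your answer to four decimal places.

1.0358

F = S·e^((r_GBP − r_EUR)T) = 0.9143 · e^((0.1169 − 0.0753) × 3)
= 0.9143 · e^0.124800 = 0.9143 × 1.132922
F = 1.0358 GBP per EUR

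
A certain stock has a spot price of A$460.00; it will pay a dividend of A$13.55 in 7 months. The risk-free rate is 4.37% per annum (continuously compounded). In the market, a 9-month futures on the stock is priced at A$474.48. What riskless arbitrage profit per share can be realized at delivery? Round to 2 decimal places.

A$12.80 per share

PV(dividends) I = 13.55·e^(−0.0437·7/12) = 13.2090
Fair futures F* = (S − I)·e^(rT) = (460.00 − 13.2090)·e^0.032775 = 446.7910 × 1.033318 = 461.6772
Market A$474.48 > fair 461.6772: forward overpriced → cash-and-carry (borrow at r, buy the stock and collect the dividends, short the forward).
Profit at T = |F_mkt − F*| = |474.48 − 461.6772| = A$12.80 per share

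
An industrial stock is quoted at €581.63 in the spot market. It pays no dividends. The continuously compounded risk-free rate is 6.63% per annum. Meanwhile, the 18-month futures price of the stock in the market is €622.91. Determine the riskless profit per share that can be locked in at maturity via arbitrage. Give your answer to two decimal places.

€19.54 per share

Fair futures: F* = S·e^(carry·T), with carry = r = 0.0663
F* = 581.63 · e^(0.0663 × 18/12) = 581.63 · e^0.099450 = 581.63 × 1.104563 = €642.4470
Market €622.91 < fair €642.4470: forward underpriced → reverse cash-and-carry (short spot, go long the forward).
At maturity, profit = |F_mkt − F*| = |622.91 − 642.4470| = €19.54 per share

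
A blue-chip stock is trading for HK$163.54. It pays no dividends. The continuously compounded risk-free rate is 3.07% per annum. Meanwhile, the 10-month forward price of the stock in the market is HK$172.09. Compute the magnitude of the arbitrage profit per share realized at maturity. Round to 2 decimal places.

HK$4.31 per share

Fair forward: F* = S·e^(carry·T), with carry = r = 0.0307
F* = 163.54 · e^(0.0307 × 10/12) = 163.54 · e^0.025583 = 163.54 × 1.025913 = HK$167.7778
Market HK$172.09 > fair HK$167.7778: forward overpriced → cash-and-carry (buy spot, short the forward).
At maturity, profit = |F_mkt − F*| = |172.09 − 167.7778| = HK$4.31 per share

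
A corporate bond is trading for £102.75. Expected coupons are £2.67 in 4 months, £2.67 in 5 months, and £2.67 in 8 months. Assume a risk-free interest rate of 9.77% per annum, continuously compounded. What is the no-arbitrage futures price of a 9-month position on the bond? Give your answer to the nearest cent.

PV(coupons) I = 2.67·e^(−0.0977·4/12) + 2.67·e^(−0.0977·5/12) + 2.67·e^(−0.0977·8/12)
I = 2.5844 + 2.5635 + 2.5016 = 7.6495
F = (S − I)·e^(rT) = (102.75 − 7.6495) · e^(0.0977·9/12)
= 95.1005 · e^0.073275 = 95.1005 × 1.076026 = £102.33

£102.33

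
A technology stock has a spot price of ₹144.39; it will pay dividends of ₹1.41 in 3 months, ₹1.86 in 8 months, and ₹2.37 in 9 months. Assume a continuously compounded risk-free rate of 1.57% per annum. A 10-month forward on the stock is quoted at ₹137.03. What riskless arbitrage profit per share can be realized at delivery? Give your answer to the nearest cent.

PV(dividends) I = 1.41·e^(−0.0157·3/12) + 1.86·e^(−0.0157·8/12) + 2.37·e^(−0.0157·9/12) = 5.5874
Fair forward F* = (S − I)·e^(rT) = (144.39 − 5.5874)·e^0.013083 = 138.8026 × 1.013169 = 140.6305
Market ₹137.03 < fair 140.6305: forward underpriced → reverse cash-and-carry (short the stock, invest proceeds at r, pay the dividends, go long the forward).
Profit at T = |F_mkt − F*| = |137.03 − 140.6305| = ₹3.60 per share

₹3.60 per share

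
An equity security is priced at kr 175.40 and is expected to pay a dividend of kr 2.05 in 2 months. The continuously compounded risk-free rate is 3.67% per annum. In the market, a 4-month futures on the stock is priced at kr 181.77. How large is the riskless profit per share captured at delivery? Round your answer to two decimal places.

kr 6.27 per share

PV(dividends) I = 2.05·e^(−0.0367·2/12) = 2.0375
Fair futures F* = (S − I)·e^(rT) = (175.40 − 2.0375)·e^0.012233 = 173.3625 × 1.012308 = 175.4962
Market kr 181.77 > fair 175.4962: forward overpriced → cash-and-carry (borrow at r, buy the stock and collect the dividends, short the forward).
Profit at T = |F_mkt − F*| = |181.77 − 175.4962| = kr 6.27 per share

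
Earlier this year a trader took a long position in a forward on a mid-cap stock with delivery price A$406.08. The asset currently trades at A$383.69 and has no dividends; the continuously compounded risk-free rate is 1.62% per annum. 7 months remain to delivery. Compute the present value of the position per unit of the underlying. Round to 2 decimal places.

Current fair forward for the remaining 7 months: F = S·e^(r·T), r = 0.0162
F = 383.69 · e^(0.0162 × 7/12) = 383.69 × 1.009495 = 387.3331
Value of long forward = (F − K)·e^(−rT) = (387.3331 − 406.08) · e^(−0.0162·7/12)
= -18.7469 × 0.990595 = -18.57

-A$18.57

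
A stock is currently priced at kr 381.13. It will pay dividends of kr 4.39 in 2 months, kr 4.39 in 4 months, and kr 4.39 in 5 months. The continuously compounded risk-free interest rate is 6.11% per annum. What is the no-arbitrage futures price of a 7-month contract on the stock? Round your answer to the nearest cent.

PV(dividends) I = 4.39·e^(−0.0611·2/12) + 4.39·e^(−0.0611·4/12) + 4.39·e^(−0.0611·5/12)
I = 4.3455 + 4.3015 + 4.2796 = 12.9266
F = (S − I)·e^(rT) = (381.13 − 12.9266) · e^(0.0611·7/12)
= 368.2034 · e^0.035642 = 368.2034 × 1.036285 = kr 381.56

kr 381.56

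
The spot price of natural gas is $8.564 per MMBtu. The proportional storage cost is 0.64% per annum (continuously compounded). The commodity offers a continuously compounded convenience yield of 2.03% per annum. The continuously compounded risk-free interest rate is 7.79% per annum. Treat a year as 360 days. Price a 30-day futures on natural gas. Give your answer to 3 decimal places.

Net carry = r + u − y = 0.0779 + 0.0064 − 0.0203 = 0.0640
F = S·e^((r+u−y)T) = 8.564 · e^(0.0640 × 30/360) = 8.564 · e^0.005333
= 8.564 × 1.005347 = $8.610 per MMBtu

$8.610 per MMBtu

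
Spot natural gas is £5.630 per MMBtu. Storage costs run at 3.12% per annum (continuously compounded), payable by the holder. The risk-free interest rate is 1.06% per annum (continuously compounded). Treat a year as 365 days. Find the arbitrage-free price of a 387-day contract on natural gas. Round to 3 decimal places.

£5.885 per MMBtu

Net carry = r + u − y = 0.0106 + 0.0312 − 0.0000 = 0.0418
F = S·e^((r+u−y)T) = 5.630 · e^(0.0418 × 387/365) = 5.630 · e^0.044319
= 5.630 × 1.045316 = £5.885 per MMBtu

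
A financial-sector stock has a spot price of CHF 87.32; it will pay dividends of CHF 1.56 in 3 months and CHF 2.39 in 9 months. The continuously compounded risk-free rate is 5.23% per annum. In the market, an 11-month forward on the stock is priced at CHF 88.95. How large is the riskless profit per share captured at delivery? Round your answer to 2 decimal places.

CHF 1.37 per share

PV(dividends) I = 1.56·e^(−0.0523·3/12) + 2.39·e^(−0.0523·9/12) = 3.8378
Fair forward F* = (S − I)·e^(rT) = (87.32 − 3.8378)·e^0.047942 = 83.4822 × 1.049110 = 87.5820
Market CHF 88.95 > fair 87.5820: forward overpriced → cash-and-carry (borrow at r, buy the stock and collect the dividends, short the forward).
Profit at T = |F_mkt − F*| = |88.95 − 87.5820| = CHF 1.37 per share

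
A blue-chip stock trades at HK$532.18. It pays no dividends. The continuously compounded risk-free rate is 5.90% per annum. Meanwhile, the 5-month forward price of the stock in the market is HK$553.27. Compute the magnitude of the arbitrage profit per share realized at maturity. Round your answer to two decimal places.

HK$7.85 per share

Fair forward: F* = S·e^(carry·T), with carry = r = 0.0590
F* = 532.18 · e^(0.0590 × 5/12) = 532.18 · e^0.024583 = 532.18 × 1.024888 = HK$545.4249
Market HK$553.27 > fair HK$545.4249: forward overpriced → cash-and-carry (buy spot, short the forward).
At maturity, profit = |F_mkt − F*| = |553.27 − 545.4249| = HK$7.85 per share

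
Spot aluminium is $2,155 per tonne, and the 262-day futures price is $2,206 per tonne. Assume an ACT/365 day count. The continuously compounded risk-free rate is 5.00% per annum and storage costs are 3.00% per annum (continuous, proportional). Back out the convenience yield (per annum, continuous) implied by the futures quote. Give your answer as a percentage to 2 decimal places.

F = S·e^((r+u−y)T) ⇒ (r+u−y) = ln(F/S)/T
ln(2206/2155) = 0.023390; /T ⇒ 0.032585
y = r + u − ln(F/S)/T = 0.0500 + 0.0300 − 0.032585 = 0.047415
y = 4.74%

4.74%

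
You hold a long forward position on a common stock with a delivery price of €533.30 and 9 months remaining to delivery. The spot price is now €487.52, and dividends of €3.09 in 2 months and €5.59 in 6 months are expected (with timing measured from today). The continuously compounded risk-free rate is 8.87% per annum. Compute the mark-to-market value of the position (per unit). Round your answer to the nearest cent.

PV(remaining dividends) I = 3.09·e^(−0.0887·2/12) + 5.59·e^(−0.0887·6/12) = 8.3922
Current forward F = (S − I)·e^(rT) = (487.52 − 8.3922)·e^(0.0887·9/12) = 479.1278 × 1.068788 = 512.0860
Value (long) = (F − K)·e^(−rT) = (512.0860 − 533.30) × 0.935640 = -19.8487
Value = -€19.85

-€19.85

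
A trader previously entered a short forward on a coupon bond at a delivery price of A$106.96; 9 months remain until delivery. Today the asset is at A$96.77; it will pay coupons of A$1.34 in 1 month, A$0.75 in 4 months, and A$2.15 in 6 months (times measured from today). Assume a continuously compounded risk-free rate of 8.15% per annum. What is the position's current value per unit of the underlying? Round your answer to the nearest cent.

PV(remaining coupons) I = 1.34·e^(−0.0815·1/12) + 0.75·e^(−0.0815·4/12) + 2.15·e^(−0.0815·6/12) = 4.1250
Current forward F = (S − I)·e^(rT) = (96.77 − 4.1250)·e^(0.0815·9/12) = 92.6450 × 1.063032 = 98.4846
Value (long) = (F − K)·e^(−rT) = (98.4846 − 106.96) × 0.940706 = -7.9729
Short position value = −(long value) = A$7.97

A$7.97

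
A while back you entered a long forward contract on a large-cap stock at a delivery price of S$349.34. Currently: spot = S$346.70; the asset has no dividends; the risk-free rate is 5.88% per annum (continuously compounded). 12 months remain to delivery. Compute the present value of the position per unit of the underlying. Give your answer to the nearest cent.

Current fair forward for the remaining 12 months: F = S·e^(r·T), r = 0.0588
F = 346.70 · e^(0.0588 × 12/12) = 346.70 × 1.060563 = 367.6972
Value of long forward = (F − K)·e^(−rT) = (367.6972 − 349.34) · e^(−0.0588·12/12)
= 18.3572 × 0.942895 = 17.31

S$17.31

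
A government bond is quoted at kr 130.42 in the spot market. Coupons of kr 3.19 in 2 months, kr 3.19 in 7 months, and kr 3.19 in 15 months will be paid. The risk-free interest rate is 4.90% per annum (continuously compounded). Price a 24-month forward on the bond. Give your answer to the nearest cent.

kr 133.63

PV(coupons) I = 3.19·e^(−0.0490·2/12) + 3.19·e^(−0.0490·7/12) + 3.19·e^(−0.0490·15/12)
I = 3.1641 + 3.1001 + 3.0005 = 9.2647
F = (S − I)·e^(rT) = (130.42 − 9.2647) · e^(0.0490·24/12)
= 121.1553 · e^0.098000 = 121.1553 × 1.102963 = kr 133.63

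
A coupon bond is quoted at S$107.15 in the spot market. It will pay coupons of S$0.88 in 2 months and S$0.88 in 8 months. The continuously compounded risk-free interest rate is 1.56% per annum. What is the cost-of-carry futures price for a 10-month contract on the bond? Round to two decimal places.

PV(coupons) I = 0.88·e^(−0.0156·2/12) + 0.88·e^(−0.0156·8/12)
I = 0.8777 + 0.8709 = 1.7486
F = (S − I)·e^(rT) = (107.15 − 1.7486) · e^(0.0156·10/12)
= 105.4014 · e^0.013000 = 105.4014 × 1.013085 = S$106.78

S$106.78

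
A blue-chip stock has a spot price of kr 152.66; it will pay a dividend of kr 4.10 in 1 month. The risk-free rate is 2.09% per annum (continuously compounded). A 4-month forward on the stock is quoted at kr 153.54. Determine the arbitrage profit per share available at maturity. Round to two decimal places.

kr 3.93 per share

PV(dividends) I = 4.10·e^(−0.0209·1/12) = 4.0929
Fair forward F* = (S − I)·e^(rT) = (152.66 − 4.0929)·e^0.006967 = 148.5671 × 1.006991 = 149.6057
Market kr 153.54 > fair 149.6057: forward overpriced → cash-and-carry (borrow at r, buy the stock and collect the dividends, short the forward).
Profit at T = |F_mkt − F*| = |153.54 − 149.6057| = kr 3.93 per share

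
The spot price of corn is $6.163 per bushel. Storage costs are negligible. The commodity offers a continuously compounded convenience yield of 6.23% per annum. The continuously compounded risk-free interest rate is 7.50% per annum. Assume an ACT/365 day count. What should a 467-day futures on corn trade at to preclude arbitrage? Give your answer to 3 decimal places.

$6.264 per bushel

Net carry = r + u − y = 0.0750 + 0.0000 − 0.0623 = 0.0127
F = S·e^((r+u−y)T) = 6.163 · e^(0.0127 × 467/365) = 6.163 · e^0.016249
= 6.163 × 1.016382 = $6.264 per bushel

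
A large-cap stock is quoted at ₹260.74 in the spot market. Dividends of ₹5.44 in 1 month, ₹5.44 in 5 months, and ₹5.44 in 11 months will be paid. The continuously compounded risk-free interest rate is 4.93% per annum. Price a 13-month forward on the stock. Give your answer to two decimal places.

₹258.22

PV(dividends) I = 5.44·e^(−0.0493·1/12) + 5.44·e^(−0.0493·5/12) + 5.44·e^(−0.0493·11/12)
I = 5.4177 + 5.3294 + 5.1996 = 15.9467
F = (S − I)·e^(rT) = (260.74 − 15.9467) · e^(0.0493·13/12)
= 244.7933 · e^0.053408 = 244.7933 × 1.054860 = ₹258.22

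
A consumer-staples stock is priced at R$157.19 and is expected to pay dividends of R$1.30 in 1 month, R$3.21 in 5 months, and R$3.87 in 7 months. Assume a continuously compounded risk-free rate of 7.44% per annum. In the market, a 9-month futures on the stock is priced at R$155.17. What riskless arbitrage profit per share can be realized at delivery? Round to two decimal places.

PV(dividends) I = 1.30·e^(−0.0744·1/12) + 3.21·e^(−0.0744·5/12) + 3.87·e^(−0.0744·7/12) = 8.1096
Fair futures F* = (S − I)·e^(rT) = (157.19 − 8.1096)·e^0.055800 = 149.0804 × 1.057386 = 157.6355
Market R$155.17 < fair 157.6355: forward underpriced → reverse cash-and-carry (short the stock, invest proceeds at r, pay the dividends, go long the forward).
Profit at T = |F_mkt − F*| = |155.17 − 157.6355| = R$2.47 per share

R$2.47 per share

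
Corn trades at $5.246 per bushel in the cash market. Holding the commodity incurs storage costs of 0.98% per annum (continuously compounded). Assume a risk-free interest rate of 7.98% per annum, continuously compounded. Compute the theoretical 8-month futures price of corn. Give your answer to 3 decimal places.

Net carry = r + u − y = 0.0798 + 0.0098 − 0.0000 = 0.0896
F = S·e^((r+u−y)T) = 5.246 · e^(0.0896 × 8/12) = 5.246 · e^0.059733
= 5.246 × 1.061553 = $5.569 per bushel

$5.569 per bushel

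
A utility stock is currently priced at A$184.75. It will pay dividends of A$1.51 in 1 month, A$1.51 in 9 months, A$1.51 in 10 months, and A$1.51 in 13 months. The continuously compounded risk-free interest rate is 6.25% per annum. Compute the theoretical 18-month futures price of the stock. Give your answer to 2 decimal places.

A$196.55

PV(dividends) I = 1.51·e^(−0.0625·1/12) + 1.51·e^(−0.0625·9/12) + 1.51·e^(−0.0625·10/12) + 1.51·e^(−0.0625·13/12)
I = 1.5022 + 1.4409 + 1.4334 + 1.4111 = 5.7876
F = (S − I)·e^(rT) = (184.75 − 5.7876) · e^(0.0625·18/12)
= 178.9624 · e^0.093750 = 178.9624 × 1.098285 = A$196.55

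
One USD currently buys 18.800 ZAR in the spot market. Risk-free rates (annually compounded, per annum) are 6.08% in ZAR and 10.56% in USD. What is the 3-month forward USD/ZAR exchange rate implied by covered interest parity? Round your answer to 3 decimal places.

18.607

By covered interest parity, F = S · (1+r_ZAR)^T / (1+r_USD)^T
= 18.800 × 1.014865 / 1.025415 = 18.800 × 0.989711
F = 18.607 ZAR per USD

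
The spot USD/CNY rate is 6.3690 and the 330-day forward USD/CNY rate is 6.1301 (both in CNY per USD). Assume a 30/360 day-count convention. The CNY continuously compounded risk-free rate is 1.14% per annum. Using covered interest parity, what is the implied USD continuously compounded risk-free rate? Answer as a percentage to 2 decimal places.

F = S·e^((r_CNY − r_USD)T) ⇒ r_USD = r_CNY − ln(F/S)/T
ln(6.1301/6.3690) = -0.038231; /(330/360) = -0.041707
r_USD = 0.0114 + 0.041707 = 0.053107
r_USD = 5.31%

5.31%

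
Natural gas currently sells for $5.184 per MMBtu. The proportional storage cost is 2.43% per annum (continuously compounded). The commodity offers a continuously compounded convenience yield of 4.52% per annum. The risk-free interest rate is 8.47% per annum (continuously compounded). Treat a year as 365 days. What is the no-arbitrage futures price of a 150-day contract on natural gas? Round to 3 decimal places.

$5.322 per MMBtu

Net carry = r + u − y = 0.0847 + 0.0243 − 0.0452 = 0.0638
F = S·e^((r+u−y)T) = 5.184 · e^(0.0638 × 150/365) = 5.184 · e^0.026219
= 5.184 × 1.026566 = $5.322 per MMBtu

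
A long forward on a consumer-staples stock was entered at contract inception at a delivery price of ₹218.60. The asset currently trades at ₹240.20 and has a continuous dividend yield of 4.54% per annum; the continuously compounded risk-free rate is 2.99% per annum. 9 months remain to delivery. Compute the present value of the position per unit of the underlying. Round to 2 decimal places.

Current fair forward for the remaining 9 months: F = S·e^((r − q)·T), (r − q) = 0.0299 − 0.0454 = -0.0155
F = 240.20 · e^(-0.0155 × 9/12) = 240.20 × 0.988442 = 237.4238
Value of long forward = (F − K)·e^(−rT) = (237.4238 − 218.60) · e^(−0.0299·9/12)
= 18.8238 × 0.977825 = 18.41

₹18.41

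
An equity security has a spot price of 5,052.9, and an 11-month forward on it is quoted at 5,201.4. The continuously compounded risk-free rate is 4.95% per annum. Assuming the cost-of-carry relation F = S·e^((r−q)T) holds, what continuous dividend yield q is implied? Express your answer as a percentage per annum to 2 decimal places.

1.79%

From F = S·e^((r−q)T): (r − q) = ln(F/S)/T
ln(5201.4/5052.9) = ln(1.029389) = 0.028965
(r − q) = 0.028965 / (11/12) = 0.031598
q = r − ln(F/S)/T = 0.0495 − 0.031598 = 0.017902
q = 1.79%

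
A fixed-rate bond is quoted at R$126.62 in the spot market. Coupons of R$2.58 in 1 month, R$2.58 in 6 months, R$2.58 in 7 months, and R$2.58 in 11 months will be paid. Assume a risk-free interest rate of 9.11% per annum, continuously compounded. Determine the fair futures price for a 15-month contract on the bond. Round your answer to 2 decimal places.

PV(coupons) I = 2.58·e^(−0.0911·1/12) + 2.58·e^(−0.0911·6/12) + 2.58·e^(−0.0911·7/12) + 2.58·e^(−0.0911·11/12)
I = 2.5605 + 2.4651 + 2.4465 + 2.3733 = 9.8454
F = (S − I)·e^(rT) = (126.62 − 9.8454) · e^(0.0911·15/12)
= 116.7746 · e^0.113875 = 116.7746 × 1.120612 = R$130.86

R$130.86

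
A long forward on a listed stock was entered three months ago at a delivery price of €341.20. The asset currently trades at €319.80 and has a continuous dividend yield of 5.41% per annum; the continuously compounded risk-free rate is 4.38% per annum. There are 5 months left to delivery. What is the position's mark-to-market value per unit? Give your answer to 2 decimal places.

Current fair forward for the remaining 5 months: F = S·e^((r − q)·T), (r − q) = 0.0438 − 0.0541 = -0.0103
F = 319.80 · e^(-0.0103 × 5/12) = 319.80 × 0.995718 = 318.4306
Value of long forward = (F − K)·e^(−rT) = (318.4306 − 341.20) · e^(−0.0438·5/12)
= -22.7694 × 0.981916 = -22.36

-€22.36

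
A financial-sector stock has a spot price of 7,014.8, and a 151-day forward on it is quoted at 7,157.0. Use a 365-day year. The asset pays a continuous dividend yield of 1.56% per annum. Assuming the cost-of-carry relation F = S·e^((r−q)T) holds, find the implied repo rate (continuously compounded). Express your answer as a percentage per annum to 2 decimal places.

6.41%

From F = S·e^((r−q)T): (r − q) = ln(F/S)/T
ln(7157.0/7014.8) = ln(1.020271) = 0.020068
(r − q) = 0.020068 / (151/365) = 0.048509
r = ln(F/S)/T + q = 0.048509 + 0.0156 = 0.064109
r = 6.41%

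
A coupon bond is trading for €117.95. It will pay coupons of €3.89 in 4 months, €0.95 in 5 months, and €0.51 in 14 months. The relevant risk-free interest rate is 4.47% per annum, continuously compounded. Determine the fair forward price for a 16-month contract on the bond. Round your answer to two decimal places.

PV(coupons) I = 3.89·e^(−0.0447·4/12) + 0.95·e^(−0.0447·5/12) + 0.51·e^(−0.0447·14/12)
I = 3.8325 + 0.9325 + 0.4841 = 5.2491
F = (S − I)·e^(rT) = (117.95 − 5.2491) · e^(0.0447·16/12)
= 112.7009 · e^0.059600 = 112.7009 × 1.061412 = €119.62

€119.62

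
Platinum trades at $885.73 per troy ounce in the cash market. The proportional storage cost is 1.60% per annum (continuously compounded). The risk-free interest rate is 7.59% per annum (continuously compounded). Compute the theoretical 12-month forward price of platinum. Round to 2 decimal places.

$970.99 per troy ounce

Net carry = r + u − y = 0.0759 + 0.0160 − 0.0000 = 0.0919
F = S·e^((r+u−y)T) = 885.73 · e^(0.0919 × 12/12) = 885.73 · e^0.091900
= 885.73 × 1.096255 = $970.99 per troy ounce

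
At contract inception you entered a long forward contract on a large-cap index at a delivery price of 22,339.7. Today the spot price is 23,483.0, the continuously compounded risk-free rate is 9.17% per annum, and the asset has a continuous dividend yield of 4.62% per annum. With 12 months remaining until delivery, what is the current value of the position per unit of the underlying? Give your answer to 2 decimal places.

Current fair forward for the remaining 12 months: F = S·e^((r − q)·T), (r − q) = 0.0917 − 0.0462 = 0.0455
F = 23483.0 · e^(0.0455 × 12/12) = 23483.0 × 1.04655100 = 24576.1571
Value of long forward = (F − K)·e^(−rT) = (24576.1571 − 22339.7) · e^(−0.0917·12/12)
= 2236.4571 × 0.91237882 = 2040.50

2040.50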